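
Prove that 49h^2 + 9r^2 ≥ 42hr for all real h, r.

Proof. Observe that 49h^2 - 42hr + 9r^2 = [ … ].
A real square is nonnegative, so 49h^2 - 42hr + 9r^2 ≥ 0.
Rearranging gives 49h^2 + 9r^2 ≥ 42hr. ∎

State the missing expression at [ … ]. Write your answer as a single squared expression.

(7h - 3r)^2

49h^2 - 42hr + 9r^2 is a perfect-square trinomial: the outer terms are (7h)^2 and (3r)^2, and the cross term is -2·7h·3r.
So 49h^2 - 42hr + 9r^2 = (7h - 3r)^2 ≥ 0.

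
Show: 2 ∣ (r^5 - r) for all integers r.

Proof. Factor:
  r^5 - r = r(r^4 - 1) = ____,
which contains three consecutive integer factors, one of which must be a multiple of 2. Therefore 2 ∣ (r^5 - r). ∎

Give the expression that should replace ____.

r^4 - 1 = (r^2 - 1)(r^2 + 1), and r^2 - 1 = (r-1)(r+1).
So r(r^4 - 1) = (r - 1)r(r + 1)(r^2 + 1).

(r - 1)r(r + 1)(r^2 + 1)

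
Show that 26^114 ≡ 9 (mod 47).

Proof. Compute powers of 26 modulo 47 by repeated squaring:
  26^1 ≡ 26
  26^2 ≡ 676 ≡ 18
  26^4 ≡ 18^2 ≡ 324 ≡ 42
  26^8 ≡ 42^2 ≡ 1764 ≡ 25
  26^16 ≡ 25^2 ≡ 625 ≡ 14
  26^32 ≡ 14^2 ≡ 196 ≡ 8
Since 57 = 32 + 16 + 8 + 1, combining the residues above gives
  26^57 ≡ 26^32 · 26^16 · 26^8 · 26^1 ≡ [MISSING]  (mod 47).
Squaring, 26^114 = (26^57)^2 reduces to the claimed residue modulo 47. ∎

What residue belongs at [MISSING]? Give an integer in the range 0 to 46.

Multiply the listed residues: 8 · 14 · 25 · 26 = 112 → 2800 → 72800.
Reducing modulo 47: 72800 = 1548·47 + 44, so 26^57 ≡ 44.

44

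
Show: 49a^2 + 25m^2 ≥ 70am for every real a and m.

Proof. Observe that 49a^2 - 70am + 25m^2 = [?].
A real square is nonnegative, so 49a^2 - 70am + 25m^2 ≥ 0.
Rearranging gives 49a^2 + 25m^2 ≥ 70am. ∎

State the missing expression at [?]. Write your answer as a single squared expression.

49a^2 - 70am + 25m^2 is a perfect-square trinomial: the outer terms are (7a)^2 and (5m)^2, and the cross term is -2·7a·5m.
So 49a^2 - 70am + 25m^2 = (7a - 5m)^2 ≥ 0.

(7a - 5m)^2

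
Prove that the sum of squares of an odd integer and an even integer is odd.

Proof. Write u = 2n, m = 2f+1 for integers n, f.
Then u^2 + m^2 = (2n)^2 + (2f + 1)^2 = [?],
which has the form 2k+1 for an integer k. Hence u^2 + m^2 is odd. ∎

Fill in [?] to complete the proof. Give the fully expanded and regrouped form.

2(2f^2 + 2f + 2n^2) + 1

(2n)^2 + (2f + 1)^2 = 4f^2 + 4f + 4n^2 + 1
= 2(2f^2 + 2f + 2n^2) + 1.
Since 2f^2 + 2f + 2n^2 is an integer, the sum of squares is of the form 2k+1 for an integer k.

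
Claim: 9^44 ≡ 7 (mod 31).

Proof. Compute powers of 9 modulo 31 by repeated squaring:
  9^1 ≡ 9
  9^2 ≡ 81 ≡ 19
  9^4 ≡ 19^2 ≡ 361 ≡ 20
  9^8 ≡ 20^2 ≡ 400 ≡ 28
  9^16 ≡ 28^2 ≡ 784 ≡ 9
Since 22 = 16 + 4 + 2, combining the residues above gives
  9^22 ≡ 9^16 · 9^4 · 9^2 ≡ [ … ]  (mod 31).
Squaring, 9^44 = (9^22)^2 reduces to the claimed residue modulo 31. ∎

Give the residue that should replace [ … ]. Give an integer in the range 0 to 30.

10

Multiply the listed residues: 9 · 20 · 19 = 180 → 3420.
Reducing modulo 31: 3420 = 110·31 + 10, so 9^22 ≡ 10.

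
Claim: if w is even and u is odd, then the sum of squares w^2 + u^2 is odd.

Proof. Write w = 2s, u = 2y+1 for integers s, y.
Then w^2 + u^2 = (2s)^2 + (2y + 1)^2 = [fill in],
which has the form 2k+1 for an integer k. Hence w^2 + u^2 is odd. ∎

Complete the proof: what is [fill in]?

(2s)^2 + (2y + 1)^2 = 4s^2 + 4y^2 + 4y + 1
= 2(2s^2 + 2y^2 + 2y) + 1.
Since 2s^2 + 2y^2 + 2y is an integer, the sum of squares is of the form 2k+1 for an integer k.

2(2s^2 + 2y^2 + 2y) + 1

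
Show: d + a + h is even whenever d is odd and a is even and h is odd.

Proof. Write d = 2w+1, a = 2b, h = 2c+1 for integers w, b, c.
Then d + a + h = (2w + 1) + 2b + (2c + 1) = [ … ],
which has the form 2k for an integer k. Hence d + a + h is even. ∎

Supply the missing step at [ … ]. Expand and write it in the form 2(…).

(2w + 1) + 2b + (2c + 1) = 2b + 2c + 2w + 2
= 2(b + c + w + 1).
Since b + c + w + 1 is an integer, the sum is of the form 2k for an integer k.

2(b + c + w + 1)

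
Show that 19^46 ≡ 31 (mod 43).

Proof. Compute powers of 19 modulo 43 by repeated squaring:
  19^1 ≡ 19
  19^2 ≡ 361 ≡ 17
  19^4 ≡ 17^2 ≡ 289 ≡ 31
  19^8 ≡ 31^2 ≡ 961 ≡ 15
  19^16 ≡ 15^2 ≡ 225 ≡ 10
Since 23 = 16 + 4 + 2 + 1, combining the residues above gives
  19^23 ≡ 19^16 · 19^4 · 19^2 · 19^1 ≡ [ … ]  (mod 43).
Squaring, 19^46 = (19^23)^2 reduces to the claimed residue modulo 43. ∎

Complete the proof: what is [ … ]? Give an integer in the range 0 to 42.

26

19^16 · 19^4 · 19^2 · 19^1 ≡ 10 · 31 · 17 · 19 = 100130.
100130 mod 43 = 26, so 19^23 ≡ 26 (mod 43).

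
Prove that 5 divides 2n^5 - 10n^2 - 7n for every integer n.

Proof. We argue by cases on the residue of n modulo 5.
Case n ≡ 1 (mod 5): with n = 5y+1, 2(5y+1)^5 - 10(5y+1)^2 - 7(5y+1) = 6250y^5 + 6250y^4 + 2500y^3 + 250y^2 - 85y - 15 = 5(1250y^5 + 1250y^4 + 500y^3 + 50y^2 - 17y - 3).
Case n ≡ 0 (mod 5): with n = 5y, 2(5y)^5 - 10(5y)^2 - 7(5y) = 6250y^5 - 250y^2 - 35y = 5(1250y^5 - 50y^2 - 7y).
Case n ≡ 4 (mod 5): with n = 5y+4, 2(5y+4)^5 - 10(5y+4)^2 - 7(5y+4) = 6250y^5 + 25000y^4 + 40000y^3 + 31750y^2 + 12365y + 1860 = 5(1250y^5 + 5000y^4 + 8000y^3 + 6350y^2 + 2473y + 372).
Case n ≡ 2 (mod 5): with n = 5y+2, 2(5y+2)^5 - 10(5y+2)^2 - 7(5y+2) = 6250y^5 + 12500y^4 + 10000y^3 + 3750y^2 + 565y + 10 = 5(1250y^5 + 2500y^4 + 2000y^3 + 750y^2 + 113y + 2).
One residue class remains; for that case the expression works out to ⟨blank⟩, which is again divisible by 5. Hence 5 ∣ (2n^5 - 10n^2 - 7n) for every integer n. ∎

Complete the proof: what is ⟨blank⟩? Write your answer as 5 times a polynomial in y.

The residues treated are {1, 0, 4, 2}, so the missing case is n ≡ 3 (mod 5); write n = 5y+3.
Then 2(5y+3)^5 - 10(5y+3)^2 - 7(5y+3) = 6250y^5 + 18750y^4 + 22500y^3 + 13250y^2 + 3715y + 375 = 5(1250y^5 + 3750y^4 + 4500y^3 + 2650y^2 + 743y + 75).

5(1250y^5 + 3750y^4 + 4500y^3 + 2650y^2 + 743y + 75)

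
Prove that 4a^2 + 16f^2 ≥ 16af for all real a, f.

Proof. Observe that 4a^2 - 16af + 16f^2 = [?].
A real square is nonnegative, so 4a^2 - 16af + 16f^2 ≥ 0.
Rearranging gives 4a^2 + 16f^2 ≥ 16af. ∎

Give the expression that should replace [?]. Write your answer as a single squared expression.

The leading and trailing coefficients are 2^2 and 4^2, and 16 = 2·2·4, so the trinomial is (2a - 4f)^2.
Hence 4a^2 - 16af + 16f^2 ≥ 0.

(2a - 4f)^2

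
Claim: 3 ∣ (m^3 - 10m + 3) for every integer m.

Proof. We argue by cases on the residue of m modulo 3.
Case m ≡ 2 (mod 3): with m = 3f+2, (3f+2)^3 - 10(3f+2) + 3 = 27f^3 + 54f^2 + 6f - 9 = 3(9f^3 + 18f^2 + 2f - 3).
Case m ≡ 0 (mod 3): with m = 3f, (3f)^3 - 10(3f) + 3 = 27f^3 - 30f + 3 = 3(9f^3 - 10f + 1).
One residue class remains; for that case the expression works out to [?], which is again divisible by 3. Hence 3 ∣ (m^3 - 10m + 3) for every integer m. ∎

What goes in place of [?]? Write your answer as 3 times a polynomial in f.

Only m ≡ 1 (mod 3) is unaccounted for. Put m = 3f+1:
(3f+1)^3 - 10(3f+1) + 3 expands to 27f^3 + 27f^2 - 21f - 6,
and factoring out 3 leaves 3(9f^3 + 9f^2 - 7f - 2).

3(9f^3 + 9f^2 - 7f - 2)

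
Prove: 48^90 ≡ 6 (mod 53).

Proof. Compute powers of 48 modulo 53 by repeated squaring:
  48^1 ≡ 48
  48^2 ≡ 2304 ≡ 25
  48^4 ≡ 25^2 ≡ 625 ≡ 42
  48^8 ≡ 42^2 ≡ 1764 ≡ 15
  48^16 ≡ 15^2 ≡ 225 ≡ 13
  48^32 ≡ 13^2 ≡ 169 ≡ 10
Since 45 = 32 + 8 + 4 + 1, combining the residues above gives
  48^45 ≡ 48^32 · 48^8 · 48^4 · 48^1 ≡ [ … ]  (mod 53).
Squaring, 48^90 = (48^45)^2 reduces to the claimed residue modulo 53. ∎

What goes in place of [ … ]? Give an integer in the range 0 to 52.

48^32 · 48^8 · 48^4 · 48^1 ≡ 10 · 15 · 42 · 48 = 302400.
302400 mod 53 = 35, so 48^45 ≡ 35 (mod 53).

35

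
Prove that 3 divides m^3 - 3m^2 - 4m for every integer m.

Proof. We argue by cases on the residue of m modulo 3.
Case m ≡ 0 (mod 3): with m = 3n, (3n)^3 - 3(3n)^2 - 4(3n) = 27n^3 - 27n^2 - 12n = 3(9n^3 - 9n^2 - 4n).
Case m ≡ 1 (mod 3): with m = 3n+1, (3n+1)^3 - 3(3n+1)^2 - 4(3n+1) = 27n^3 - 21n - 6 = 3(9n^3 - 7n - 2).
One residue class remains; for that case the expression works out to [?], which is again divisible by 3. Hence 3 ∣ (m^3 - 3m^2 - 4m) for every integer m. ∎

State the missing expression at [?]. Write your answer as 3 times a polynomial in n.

3(9n^3 + 9n^2 - 4n - 4)

Only m ≡ 2 (mod 3) is unaccounted for. Put m = 3n+2:
(3n+2)^3 - 3(3n+2)^2 - 4(3n+2) expands to 27n^3 + 27n^2 - 12n - 12,
and factoring out 3 leaves 3(9n^3 + 9n^2 - 4n - 4).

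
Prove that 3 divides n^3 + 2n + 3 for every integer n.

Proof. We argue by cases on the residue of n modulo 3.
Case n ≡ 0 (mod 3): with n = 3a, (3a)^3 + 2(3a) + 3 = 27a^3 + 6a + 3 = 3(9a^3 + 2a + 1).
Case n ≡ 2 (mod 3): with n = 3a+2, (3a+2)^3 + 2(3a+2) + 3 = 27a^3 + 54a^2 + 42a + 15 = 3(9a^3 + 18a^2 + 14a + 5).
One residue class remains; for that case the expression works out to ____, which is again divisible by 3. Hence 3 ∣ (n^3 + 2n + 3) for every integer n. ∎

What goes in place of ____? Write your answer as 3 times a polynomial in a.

Only n ≡ 1 (mod 3) is unaccounted for. Put n = 3a+1:
(3a+1)^3 + 2(3a+1) + 3 expands to 27a^3 + 27a^2 + 15a + 6,
and factoring out 3 leaves 3(9a^3 + 9a^2 + 5a + 2).

3(9a^3 + 9a^2 + 5a + 2)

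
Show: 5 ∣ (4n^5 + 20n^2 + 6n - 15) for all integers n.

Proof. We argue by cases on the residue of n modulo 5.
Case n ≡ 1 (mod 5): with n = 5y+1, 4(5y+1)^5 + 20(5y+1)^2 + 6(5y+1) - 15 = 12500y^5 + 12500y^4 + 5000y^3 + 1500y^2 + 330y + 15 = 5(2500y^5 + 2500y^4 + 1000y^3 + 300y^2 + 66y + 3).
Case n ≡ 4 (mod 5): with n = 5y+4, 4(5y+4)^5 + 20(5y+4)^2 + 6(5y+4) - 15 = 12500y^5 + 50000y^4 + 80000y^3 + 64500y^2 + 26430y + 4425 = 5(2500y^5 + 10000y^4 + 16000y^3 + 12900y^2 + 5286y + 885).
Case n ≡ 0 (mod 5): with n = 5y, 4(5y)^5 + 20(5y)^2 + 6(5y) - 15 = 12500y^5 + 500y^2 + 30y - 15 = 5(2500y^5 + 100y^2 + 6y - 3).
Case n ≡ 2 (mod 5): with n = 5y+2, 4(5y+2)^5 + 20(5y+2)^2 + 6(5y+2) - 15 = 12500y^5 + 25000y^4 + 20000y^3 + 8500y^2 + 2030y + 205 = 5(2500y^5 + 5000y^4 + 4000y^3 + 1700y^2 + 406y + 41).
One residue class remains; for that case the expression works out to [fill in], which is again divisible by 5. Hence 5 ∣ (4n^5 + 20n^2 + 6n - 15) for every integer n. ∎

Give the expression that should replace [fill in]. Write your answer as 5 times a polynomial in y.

The residues treated are {1, 4, 0, 2}, so the missing case is n ≡ 3 (mod 5); write n = 5y+3.
Then 4(5y+3)^5 + 20(5y+3)^2 + 6(5y+3) - 15 = 12500y^5 + 37500y^4 + 45000y^3 + 27500y^2 + 8730y + 1155 = 5(2500y^5 + 7500y^4 + 9000y^3 + 5500y^2 + 1746y + 231).

5(2500y^5 + 7500y^4 + 9000y^3 + 5500y^2 + 1746y + 231)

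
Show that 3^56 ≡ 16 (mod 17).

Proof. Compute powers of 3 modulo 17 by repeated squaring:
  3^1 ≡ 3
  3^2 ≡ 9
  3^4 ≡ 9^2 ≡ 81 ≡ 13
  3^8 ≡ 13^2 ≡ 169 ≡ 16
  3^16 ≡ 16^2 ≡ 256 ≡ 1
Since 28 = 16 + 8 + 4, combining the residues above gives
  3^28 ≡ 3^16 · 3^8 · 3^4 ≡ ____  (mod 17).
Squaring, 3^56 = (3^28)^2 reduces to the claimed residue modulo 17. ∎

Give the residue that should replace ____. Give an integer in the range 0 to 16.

4

Multiply the listed residues: 1 · 16 · 13 = 16 → 208.
Reducing modulo 17: 208 = 12·17 + 4, so 3^28 ≡ 4.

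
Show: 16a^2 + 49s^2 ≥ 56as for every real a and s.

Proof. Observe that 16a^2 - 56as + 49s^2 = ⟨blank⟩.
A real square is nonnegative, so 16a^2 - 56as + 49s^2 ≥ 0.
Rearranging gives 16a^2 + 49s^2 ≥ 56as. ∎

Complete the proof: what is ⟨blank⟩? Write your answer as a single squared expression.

(4a - 7s)^2

16a^2 - 56as + 49s^2 is a perfect-square trinomial: the outer terms are (4a)^2 and (7s)^2, and the cross term is -2·4a·7s.
So 16a^2 - 56as + 49s^2 = (4a - 7s)^2 ≥ 0.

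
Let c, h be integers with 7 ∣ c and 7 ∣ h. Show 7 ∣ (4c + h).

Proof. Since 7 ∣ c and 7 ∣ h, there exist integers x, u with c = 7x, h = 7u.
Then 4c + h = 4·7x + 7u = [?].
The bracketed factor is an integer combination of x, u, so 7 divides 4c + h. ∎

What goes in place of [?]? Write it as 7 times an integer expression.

Each term has a factor of 7: 4·7x + 7u = 7·(u + 4x).
Since u + 4x is an integer, 7 ∣ (4c + h).

7(u + 4x)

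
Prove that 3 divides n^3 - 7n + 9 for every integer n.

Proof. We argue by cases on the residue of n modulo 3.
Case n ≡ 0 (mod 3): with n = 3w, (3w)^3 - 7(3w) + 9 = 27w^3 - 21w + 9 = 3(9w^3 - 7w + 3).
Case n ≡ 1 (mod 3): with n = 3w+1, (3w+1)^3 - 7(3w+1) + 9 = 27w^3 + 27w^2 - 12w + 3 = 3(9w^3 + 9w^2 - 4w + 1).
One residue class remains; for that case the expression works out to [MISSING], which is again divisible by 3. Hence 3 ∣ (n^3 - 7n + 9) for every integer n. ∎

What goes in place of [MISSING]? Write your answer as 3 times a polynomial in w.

3(9w^3 + 18w^2 + 5w + 1)

Only n ≡ 2 (mod 3) is unaccounted for. Put n = 3w+2:
(3w+2)^3 - 7(3w+2) + 9 expands to 27w^3 + 54w^2 + 15w + 3,
and factoring out 3 leaves 3(9w^3 + 18w^2 + 5w + 1).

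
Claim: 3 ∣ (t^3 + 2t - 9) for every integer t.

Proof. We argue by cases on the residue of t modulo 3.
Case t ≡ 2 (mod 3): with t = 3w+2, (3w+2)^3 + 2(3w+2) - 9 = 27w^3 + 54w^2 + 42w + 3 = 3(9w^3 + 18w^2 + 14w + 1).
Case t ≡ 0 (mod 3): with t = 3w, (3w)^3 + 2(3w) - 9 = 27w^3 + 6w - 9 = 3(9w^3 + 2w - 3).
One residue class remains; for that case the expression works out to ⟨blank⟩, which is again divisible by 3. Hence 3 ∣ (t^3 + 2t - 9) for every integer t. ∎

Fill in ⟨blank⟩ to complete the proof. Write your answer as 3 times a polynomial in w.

Only t ≡ 1 (mod 3) is unaccounted for. Put t = 3w+1:
(3w+1)^3 + 2(3w+1) - 9 expands to 27w^3 + 27w^2 + 15w - 6,
and factoring out 3 leaves 3(9w^3 + 9w^2 + 5w - 2).

3(9w^3 + 9w^2 + 5w - 2)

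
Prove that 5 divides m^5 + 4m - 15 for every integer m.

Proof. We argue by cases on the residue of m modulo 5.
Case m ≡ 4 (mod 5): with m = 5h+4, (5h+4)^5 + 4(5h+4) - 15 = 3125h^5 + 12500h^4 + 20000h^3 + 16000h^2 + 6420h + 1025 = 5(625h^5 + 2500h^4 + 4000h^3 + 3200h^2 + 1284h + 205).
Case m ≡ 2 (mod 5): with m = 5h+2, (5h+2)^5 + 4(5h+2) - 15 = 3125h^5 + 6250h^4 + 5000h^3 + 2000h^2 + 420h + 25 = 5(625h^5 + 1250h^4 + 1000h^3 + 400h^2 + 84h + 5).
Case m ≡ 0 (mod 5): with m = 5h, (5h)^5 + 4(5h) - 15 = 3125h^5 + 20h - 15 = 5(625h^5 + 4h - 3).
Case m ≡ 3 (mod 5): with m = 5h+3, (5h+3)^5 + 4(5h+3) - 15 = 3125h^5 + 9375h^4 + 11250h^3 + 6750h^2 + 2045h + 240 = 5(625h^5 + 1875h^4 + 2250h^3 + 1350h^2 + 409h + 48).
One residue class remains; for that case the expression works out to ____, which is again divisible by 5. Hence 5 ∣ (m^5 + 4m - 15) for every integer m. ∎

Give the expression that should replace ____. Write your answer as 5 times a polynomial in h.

5(625h^5 + 625h^4 + 250h^3 + 50h^2 + 9h - 2)

The residues treated are {4, 2, 0, 3}, so the missing case is m ≡ 1 (mod 5); write m = 5h+1.
Then (5h+1)^5 + 4(5h+1) - 15 = 3125h^5 + 3125h^4 + 1250h^3 + 250h^2 + 45h - 10 = 5(625h^5 + 625h^4 + 250h^3 + 50h^2 + 9h - 2).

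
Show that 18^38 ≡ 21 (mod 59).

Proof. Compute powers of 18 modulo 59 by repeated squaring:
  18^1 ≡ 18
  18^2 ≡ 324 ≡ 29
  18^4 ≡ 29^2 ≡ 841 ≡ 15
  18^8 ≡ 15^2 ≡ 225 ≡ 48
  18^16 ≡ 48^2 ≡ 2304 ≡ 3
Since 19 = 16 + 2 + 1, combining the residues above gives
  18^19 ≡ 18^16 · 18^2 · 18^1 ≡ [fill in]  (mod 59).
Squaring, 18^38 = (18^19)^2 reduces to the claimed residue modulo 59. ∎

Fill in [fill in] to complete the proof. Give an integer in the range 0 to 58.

32

18^16 · 18^2 · 18^1 ≡ 3 · 29 · 18 = 1566.
1566 mod 59 = 32, so 18^19 ≡ 32 (mod 59).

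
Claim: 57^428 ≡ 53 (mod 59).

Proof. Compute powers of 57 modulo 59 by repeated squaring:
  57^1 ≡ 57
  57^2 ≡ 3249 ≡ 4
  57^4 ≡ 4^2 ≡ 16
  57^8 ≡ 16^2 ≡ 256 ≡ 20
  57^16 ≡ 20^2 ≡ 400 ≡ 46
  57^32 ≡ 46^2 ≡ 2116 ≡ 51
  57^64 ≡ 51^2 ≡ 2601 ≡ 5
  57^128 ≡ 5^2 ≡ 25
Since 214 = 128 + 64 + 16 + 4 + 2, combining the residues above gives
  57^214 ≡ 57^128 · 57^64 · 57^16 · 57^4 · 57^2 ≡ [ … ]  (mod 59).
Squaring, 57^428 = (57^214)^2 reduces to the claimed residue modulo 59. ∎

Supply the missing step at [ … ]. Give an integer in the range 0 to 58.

Multiply the listed residues: 25 · 5 · 46 · 16 · 4 = 125 → 5750 → 92000 → 368000.
Reducing modulo 59: 368000 = 6237·59 + 17, so 57^214 ≡ 17.

17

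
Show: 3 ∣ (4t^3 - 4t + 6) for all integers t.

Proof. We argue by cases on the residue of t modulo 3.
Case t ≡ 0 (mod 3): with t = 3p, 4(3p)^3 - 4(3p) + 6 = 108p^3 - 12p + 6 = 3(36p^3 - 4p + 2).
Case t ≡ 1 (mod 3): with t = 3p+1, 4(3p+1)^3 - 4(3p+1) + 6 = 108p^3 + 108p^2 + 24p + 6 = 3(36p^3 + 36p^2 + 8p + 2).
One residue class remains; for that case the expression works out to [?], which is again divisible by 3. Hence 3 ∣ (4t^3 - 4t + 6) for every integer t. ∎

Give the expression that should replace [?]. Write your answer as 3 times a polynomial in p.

The residues treated are {0, 1}, so the missing case is t ≡ 2 (mod 3); write t = 3p+2.
Then 4(3p+2)^3 - 4(3p+2) + 6 = 108p^3 + 216p^2 + 132p + 30 = 3(36p^3 + 72p^2 + 44p + 10).

3(36p^3 + 72p^2 + 44p + 10)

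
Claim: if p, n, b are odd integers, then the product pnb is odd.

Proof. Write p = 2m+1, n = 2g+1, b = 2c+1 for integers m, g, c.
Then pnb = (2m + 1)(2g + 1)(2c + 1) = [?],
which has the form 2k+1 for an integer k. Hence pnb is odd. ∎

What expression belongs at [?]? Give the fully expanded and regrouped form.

Expanding: (2m + 1)(2g + 1)(2c + 1) = 8cgm + 4cg + 4cm + 2c + 4gm + 2g + 2m + 1.
Every term except the constant is even, so this is 2(4cgm + 2cg + 2cm + c + 2gm + g + m) + 1,
and 4cgm + 2cg + 2cm + c + 2gm + g + m ∈ ℤ gives the required form.

2(4cgm + 2cg + 2cm + c + 2gm + g + m) + 1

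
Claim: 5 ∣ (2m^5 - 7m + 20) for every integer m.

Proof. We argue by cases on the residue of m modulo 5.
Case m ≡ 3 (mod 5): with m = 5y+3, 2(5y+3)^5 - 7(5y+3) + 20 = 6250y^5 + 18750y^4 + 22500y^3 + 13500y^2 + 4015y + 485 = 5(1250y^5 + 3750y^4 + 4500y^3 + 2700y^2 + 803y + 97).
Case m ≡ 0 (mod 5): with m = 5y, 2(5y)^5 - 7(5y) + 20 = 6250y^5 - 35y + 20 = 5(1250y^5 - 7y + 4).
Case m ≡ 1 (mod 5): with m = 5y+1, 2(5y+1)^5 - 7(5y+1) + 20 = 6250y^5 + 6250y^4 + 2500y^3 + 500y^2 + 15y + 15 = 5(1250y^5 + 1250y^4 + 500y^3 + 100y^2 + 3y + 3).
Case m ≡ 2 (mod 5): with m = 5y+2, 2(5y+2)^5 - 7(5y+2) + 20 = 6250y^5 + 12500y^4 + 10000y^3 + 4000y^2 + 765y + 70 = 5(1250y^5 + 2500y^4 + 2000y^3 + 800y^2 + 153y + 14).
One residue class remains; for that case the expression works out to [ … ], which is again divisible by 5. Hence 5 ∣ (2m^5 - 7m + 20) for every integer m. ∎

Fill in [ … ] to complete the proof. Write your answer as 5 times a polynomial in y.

5(1250y^5 + 5000y^4 + 8000y^3 + 6400y^2 + 2553y + 408)

Only m ≡ 4 (mod 5) is unaccounted for. Put m = 5y+4:
2(5y+4)^5 - 7(5y+4) + 20 expands to 6250y^5 + 25000y^4 + 40000y^3 + 32000y^2 + 12765y + 2040,
and factoring out 5 leaves 5(1250y^5 + 5000y^4 + 8000y^3 + 6400y^2 + 2553y + 408).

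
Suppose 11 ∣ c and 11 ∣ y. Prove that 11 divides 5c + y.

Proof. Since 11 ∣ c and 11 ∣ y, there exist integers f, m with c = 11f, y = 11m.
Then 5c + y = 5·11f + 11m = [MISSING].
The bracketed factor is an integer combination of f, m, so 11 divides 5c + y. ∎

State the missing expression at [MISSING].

Each term has a factor of 11: 5·11f + 11m = 11·(5f + m).
Since 5f + m is an integer, 11 ∣ (5c + y).

11(5f + m)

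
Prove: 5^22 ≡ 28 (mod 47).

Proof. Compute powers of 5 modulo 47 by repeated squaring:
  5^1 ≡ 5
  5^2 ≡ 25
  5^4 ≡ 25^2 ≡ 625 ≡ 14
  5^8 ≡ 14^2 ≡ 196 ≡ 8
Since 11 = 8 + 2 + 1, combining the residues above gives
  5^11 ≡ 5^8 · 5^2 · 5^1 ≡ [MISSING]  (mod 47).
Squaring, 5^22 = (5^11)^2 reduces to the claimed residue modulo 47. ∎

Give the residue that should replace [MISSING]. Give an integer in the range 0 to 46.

5^8 · 5^2 · 5^1 ≡ 8 · 25 · 5 = 1000.
1000 mod 47 = 13, so 5^11 ≡ 13 (mod 47).

13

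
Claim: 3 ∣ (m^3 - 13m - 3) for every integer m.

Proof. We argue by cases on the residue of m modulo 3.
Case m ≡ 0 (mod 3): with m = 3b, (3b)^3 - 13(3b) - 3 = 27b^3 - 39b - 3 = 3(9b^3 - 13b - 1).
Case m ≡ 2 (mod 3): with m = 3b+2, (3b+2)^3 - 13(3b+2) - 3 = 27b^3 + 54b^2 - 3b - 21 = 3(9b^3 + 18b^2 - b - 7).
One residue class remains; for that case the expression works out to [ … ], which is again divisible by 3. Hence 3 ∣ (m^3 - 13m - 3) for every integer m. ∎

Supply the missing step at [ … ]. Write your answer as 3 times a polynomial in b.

3(9b^3 + 9b^2 - 10b - 5)

Only m ≡ 1 (mod 3) is unaccounted for. Put m = 3b+1:
(3b+1)^3 - 13(3b+1) - 3 expands to 27b^3 + 27b^2 - 30b - 15,
and factoring out 3 leaves 3(9b^3 + 9b^2 - 10b - 5).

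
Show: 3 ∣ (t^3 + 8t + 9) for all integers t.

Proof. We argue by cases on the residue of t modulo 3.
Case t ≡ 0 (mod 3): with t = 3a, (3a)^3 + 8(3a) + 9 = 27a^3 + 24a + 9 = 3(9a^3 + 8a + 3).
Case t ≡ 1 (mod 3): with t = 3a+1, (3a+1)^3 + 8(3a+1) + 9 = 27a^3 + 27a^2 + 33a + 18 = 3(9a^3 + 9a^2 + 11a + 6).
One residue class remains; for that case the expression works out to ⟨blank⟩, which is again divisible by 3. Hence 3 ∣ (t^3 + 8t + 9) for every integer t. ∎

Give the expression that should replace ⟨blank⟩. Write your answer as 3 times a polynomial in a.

3(9a^3 + 18a^2 + 20a + 11)

The residues treated are {0, 1}, so the missing case is t ≡ 2 (mod 3); write t = 3a+2.
Then (3a+2)^3 + 8(3a+2) + 9 = 27a^3 + 54a^2 + 60a + 33 = 3(9a^3 + 18a^2 + 20a + 11).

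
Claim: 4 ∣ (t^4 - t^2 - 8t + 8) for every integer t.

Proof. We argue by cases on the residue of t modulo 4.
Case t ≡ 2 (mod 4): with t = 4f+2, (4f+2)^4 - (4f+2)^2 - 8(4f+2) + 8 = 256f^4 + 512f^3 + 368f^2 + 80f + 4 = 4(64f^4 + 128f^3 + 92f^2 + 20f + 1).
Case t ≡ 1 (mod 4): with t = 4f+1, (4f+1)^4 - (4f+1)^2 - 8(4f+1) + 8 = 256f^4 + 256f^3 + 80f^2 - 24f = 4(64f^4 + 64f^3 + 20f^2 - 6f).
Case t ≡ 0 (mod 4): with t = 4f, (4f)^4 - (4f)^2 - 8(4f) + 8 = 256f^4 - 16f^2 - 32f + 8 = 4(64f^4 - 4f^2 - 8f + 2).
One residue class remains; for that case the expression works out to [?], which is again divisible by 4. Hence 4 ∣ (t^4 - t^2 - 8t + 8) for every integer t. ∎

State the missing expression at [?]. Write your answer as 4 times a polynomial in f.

The residues treated are {2, 1, 0}, so the missing case is t ≡ 3 (mod 4); write t = 4f+3.
Then (4f+3)^4 - (4f+3)^2 - 8(4f+3) + 8 = 256f^4 + 768f^3 + 848f^2 + 376f + 56 = 4(64f^4 + 192f^3 + 212f^2 + 94f + 14).

4(64f^4 + 192f^3 + 212f^2 + 94f + 14)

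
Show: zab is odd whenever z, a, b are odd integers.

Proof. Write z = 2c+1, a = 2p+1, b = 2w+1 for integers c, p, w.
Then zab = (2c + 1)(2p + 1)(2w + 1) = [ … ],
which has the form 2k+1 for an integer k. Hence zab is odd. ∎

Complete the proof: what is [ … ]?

(2c + 1)(2p + 1)(2w + 1) = 8cpw + 4cp + 4cw + 2c + 4pw + 2p + 2w + 1
= 2(4cpw + 2cp + 2cw + c + 2pw + p + w) + 1.
Since 4cpw + 2cp + 2cw + c + 2pw + p + w is an integer, the product is of the form 2k+1 for an integer k.

2(4cpw + 2cp + 2cw + c + 2pw + p + w) + 1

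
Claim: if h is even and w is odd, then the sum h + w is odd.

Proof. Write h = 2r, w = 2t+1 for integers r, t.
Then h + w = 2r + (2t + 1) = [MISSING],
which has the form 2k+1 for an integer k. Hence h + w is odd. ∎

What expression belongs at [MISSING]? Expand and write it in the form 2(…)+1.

2(r + t) + 1

Expanding: 2r + (2t + 1) = 2r + 2t + 1.
Every term except the constant is even, so this is 2(r + t) + 1,
and r + t ∈ ℤ gives the required form.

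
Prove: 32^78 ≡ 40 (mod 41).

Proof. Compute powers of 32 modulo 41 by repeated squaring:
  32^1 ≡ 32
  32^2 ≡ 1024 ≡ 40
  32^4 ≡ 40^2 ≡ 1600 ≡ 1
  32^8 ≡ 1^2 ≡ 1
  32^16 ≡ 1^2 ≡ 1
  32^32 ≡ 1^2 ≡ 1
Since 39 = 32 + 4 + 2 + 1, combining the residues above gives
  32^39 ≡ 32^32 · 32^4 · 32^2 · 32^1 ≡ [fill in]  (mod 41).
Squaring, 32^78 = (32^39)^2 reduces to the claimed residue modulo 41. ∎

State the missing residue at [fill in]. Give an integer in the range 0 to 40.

Multiply the listed residues: 1 · 1 · 40 · 32 = 1 → 40 → 1280.
Reducing modulo 41: 1280 = 31·41 + 9, so 32^39 ≡ 9.

9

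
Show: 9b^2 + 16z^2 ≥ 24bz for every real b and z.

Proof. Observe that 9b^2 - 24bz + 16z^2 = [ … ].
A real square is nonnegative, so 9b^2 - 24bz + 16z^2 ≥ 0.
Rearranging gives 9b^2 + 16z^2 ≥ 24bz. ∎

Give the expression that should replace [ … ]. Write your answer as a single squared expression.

(3b - 4z)^2

The leading and trailing coefficients are 3^2 and 4^2, and 24 = 2·3·4, so the trinomial is (3b - 4z)^2.
Hence 9b^2 - 24bz + 16z^2 ≥ 0.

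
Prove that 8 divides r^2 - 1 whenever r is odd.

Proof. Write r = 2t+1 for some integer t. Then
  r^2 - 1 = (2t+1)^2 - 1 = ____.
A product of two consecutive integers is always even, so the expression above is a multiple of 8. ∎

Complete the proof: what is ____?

(2t+1)^2 - 1 = 4t^2 + 4t + 1 - 1 = 4t^2 + 4t = 4t(t+1).
Since t and t+1 are consecutive, t(t+1) is even, and 4·(even) is a multiple of 8.

4t(t + 1)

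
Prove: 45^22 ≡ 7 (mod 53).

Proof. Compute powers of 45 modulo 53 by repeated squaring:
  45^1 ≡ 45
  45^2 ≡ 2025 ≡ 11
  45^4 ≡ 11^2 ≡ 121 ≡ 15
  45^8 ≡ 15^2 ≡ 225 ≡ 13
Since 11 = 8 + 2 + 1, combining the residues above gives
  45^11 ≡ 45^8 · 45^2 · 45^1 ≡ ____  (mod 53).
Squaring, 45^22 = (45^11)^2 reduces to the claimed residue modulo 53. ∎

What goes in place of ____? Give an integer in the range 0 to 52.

45^8 · 45^2 · 45^1 ≡ 13 · 11 · 45 = 6435.
6435 mod 53 = 22, so 45^11 ≡ 22 (mod 53).

22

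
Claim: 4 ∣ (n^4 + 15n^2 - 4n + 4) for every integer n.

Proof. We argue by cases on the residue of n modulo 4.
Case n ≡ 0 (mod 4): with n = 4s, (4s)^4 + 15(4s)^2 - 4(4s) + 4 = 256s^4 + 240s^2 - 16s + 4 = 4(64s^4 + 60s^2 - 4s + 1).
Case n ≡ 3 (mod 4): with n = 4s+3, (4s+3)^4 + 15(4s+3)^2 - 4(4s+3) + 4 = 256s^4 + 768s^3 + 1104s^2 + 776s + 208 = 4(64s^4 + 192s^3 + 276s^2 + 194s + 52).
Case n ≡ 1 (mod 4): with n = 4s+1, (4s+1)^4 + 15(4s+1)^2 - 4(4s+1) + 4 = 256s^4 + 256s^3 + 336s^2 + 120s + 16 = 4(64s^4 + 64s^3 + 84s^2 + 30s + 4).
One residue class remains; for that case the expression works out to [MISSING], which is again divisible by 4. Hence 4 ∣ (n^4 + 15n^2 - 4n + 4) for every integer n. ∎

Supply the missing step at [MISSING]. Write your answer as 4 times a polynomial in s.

4(64s^4 + 128s^3 + 156s^2 + 88s + 18)

The residues treated are {0, 3, 1}, so the missing case is n ≡ 2 (mod 4); write n = 4s+2.
Then (4s+2)^4 + 15(4s+2)^2 - 4(4s+2) + 4 = 256s^4 + 512s^3 + 624s^2 + 352s + 72 = 4(64s^4 + 128s^3 + 156s^2 + 88s + 18).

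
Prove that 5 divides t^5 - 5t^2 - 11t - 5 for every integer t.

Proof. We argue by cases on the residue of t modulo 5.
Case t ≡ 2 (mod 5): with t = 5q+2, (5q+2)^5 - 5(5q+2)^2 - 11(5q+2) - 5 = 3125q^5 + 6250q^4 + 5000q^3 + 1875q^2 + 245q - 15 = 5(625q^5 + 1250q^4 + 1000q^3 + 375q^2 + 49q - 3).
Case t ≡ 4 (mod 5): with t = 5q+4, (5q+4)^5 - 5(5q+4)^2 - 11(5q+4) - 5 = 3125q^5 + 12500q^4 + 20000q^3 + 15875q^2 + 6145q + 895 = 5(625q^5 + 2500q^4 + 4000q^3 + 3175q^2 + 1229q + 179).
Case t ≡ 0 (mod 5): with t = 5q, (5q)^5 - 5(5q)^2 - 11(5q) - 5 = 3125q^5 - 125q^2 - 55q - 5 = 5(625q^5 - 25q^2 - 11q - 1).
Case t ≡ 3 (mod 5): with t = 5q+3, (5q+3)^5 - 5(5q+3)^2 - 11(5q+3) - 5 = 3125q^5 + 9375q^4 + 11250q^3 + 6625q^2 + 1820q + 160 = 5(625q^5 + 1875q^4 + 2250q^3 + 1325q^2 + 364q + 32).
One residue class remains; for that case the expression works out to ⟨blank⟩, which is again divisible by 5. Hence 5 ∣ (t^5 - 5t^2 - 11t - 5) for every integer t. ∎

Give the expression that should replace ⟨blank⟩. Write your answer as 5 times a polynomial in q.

Only t ≡ 1 (mod 5) is unaccounted for. Put t = 5q+1:
(5q+1)^5 - 5(5q+1)^2 - 11(5q+1) - 5 expands to 3125q^5 + 3125q^4 + 1250q^3 + 125q^2 - 80q - 20,
and factoring out 5 leaves 5(625q^5 + 625q^4 + 250q^3 + 25q^2 - 16q - 4).

5(625q^5 + 625q^4 + 250q^3 + 25q^2 - 16q - 4)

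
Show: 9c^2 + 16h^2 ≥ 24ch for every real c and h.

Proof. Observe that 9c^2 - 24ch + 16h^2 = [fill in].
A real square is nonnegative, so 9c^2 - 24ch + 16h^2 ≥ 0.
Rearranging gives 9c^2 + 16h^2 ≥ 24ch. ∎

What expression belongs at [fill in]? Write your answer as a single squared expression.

9c^2 - 24ch + 16h^2 is a perfect-square trinomial: the outer terms are (3c)^2 and (4h)^2, and the cross term is -2·3c·4h.
So 9c^2 - 24ch + 16h^2 = (3c - 4h)^2 ≥ 0.

(3c - 4h)^2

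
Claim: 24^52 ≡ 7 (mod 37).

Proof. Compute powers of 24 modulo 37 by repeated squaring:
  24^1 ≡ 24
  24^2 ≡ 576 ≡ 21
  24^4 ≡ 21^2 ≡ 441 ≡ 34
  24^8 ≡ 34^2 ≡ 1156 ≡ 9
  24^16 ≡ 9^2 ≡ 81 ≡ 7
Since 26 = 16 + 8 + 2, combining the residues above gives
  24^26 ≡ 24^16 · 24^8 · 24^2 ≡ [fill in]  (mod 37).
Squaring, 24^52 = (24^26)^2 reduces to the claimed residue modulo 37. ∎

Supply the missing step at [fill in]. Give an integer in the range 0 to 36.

Multiply the listed residues: 7 · 9 · 21 = 63 → 1323.
Reducing modulo 37: 1323 = 35·37 + 28, so 24^26 ≡ 28.

28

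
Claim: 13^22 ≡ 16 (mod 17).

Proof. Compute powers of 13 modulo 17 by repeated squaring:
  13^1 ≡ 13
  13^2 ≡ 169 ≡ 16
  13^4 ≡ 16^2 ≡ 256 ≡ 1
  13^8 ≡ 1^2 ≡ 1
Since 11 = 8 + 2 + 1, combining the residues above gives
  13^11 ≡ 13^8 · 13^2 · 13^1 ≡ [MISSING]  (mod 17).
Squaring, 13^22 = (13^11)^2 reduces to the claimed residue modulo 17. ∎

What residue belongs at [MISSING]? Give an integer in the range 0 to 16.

13^8 · 13^2 · 13^1 ≡ 1 · 16 · 13 = 208.
208 mod 17 = 4, so 13^11 ≡ 4 (mod 17).

4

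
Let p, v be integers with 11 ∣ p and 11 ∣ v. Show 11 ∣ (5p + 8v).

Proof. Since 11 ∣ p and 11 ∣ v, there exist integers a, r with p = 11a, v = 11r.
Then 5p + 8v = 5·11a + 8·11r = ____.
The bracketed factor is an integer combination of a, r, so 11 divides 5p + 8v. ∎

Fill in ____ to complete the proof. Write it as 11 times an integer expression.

Each term has a factor of 11: 5·11a + 8·11r = 11·(5a + 8r).
Since 5a + 8r is an integer, 11 ∣ (5p + 8v).

11(5a + 8r)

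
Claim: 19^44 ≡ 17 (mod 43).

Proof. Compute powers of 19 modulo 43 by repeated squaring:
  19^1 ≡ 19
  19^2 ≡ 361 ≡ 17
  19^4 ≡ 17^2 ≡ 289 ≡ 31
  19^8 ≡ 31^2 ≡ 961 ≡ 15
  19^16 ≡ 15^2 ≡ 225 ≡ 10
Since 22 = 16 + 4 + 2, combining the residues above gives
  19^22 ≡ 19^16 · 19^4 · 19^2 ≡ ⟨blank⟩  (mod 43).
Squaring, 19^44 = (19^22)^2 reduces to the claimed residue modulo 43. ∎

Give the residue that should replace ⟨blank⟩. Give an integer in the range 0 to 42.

Multiply the listed residues: 10 · 31 · 17 = 310 → 5270.
Reducing modulo 43: 5270 = 122·43 + 24, so 19^22 ≡ 24.

24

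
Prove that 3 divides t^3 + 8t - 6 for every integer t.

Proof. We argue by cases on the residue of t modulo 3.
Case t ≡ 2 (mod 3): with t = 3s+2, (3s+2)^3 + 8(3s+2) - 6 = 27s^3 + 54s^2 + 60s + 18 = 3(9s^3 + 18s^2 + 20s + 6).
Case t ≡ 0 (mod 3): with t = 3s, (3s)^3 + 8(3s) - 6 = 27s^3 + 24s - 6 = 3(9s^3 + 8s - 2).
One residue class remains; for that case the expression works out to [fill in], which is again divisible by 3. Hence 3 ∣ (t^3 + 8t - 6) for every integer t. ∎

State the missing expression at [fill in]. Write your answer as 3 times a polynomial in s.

3(9s^3 + 9s^2 + 11s + 1)

Only t ≡ 1 (mod 3) is unaccounted for. Put t = 3s+1:
(3s+1)^3 + 8(3s+1) - 6 expands to 27s^3 + 27s^2 + 33s + 3,
and factoring out 3 leaves 3(9s^3 + 9s^2 + 11s + 1).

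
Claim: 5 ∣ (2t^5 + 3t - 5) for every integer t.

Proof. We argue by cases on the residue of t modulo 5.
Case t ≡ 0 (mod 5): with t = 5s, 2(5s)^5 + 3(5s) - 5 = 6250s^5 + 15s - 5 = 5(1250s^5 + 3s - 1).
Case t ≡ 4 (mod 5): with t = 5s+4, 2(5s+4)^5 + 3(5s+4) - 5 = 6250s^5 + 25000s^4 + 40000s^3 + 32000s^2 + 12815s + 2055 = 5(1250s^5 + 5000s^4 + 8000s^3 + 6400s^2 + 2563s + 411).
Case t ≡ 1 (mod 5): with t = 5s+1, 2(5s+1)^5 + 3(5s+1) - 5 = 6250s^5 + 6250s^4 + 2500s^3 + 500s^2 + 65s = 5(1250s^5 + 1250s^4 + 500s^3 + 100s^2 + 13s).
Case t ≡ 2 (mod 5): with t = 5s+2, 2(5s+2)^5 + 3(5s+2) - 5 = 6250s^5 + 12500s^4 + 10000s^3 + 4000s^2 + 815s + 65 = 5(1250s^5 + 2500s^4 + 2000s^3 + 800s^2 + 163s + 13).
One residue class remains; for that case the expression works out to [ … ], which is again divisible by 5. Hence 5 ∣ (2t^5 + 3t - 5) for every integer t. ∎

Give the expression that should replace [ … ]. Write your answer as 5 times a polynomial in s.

Only t ≡ 3 (mod 5) is unaccounted for. Put t = 5s+3:
2(5s+3)^5 + 3(5s+3) - 5 expands to 6250s^5 + 18750s^4 + 22500s^3 + 13500s^2 + 4065s + 490,
and factoring out 5 leaves 5(1250s^5 + 3750s^4 + 4500s^3 + 2700s^2 + 813s + 98).

5(1250s^5 + 3750s^4 + 4500s^3 + 2700s^2 + 813s + 98)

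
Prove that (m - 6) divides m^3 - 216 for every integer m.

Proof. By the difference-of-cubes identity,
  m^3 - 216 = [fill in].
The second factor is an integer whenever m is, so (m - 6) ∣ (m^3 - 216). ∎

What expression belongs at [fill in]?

(m - 6)(m^2 + 6m + 36)

a^3 - b^3 = (a - b)(a^2 + ab + b^2). With a = m, b = 6:
m^3 - 216 = (m - 6)(m^2 + 6m + 36).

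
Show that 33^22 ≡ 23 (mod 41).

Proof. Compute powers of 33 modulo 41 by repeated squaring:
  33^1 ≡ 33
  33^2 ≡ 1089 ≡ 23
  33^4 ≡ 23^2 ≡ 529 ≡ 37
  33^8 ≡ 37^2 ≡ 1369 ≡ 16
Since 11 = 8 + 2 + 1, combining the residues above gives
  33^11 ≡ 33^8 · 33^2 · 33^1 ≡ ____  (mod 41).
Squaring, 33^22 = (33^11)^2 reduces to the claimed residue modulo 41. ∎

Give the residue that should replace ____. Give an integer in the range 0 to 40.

Multiply the listed residues: 16 · 23 · 33 = 368 → 12144.
Reducing modulo 41: 12144 = 296·41 + 8, so 33^11 ≡ 8.

8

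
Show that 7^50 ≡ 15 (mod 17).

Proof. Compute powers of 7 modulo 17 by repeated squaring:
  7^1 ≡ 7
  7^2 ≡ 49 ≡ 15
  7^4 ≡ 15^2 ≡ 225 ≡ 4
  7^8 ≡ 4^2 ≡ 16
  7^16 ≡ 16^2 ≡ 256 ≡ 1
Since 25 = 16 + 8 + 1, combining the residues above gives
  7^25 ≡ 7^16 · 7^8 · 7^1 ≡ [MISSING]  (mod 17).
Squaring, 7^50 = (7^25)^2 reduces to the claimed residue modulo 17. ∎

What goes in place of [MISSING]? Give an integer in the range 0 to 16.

10

Multiply the listed residues: 1 · 16 · 7 = 16 → 112.
Reducing modulo 17: 112 = 6·17 + 10, so 7^25 ≡ 10.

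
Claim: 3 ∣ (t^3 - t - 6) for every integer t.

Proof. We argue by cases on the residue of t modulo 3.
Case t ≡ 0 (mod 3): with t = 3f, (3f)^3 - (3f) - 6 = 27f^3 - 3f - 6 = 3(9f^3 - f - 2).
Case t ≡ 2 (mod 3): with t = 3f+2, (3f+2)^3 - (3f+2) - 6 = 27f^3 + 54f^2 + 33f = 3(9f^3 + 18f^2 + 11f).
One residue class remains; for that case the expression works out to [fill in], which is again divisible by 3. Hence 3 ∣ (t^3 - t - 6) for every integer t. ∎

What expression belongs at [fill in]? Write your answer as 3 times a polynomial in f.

3(9f^3 + 9f^2 + 2f - 2)

The residues treated are {0, 2}, so the missing case is t ≡ 1 (mod 3); write t = 3f+1.
Then (3f+1)^3 - (3f+1) - 6 = 27f^3 + 27f^2 + 6f - 6 = 3(9f^3 + 9f^2 + 2f - 2).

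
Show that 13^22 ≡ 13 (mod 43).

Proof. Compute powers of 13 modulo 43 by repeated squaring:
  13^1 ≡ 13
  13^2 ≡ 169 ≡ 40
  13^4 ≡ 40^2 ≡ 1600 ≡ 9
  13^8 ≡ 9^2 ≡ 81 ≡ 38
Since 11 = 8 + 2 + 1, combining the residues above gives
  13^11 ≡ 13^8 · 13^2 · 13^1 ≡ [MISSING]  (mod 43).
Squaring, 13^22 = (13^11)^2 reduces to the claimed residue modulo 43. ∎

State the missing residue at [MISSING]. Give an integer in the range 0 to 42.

13^8 · 13^2 · 13^1 ≡ 38 · 40 · 13 = 19760.
19760 mod 43 = 23, so 13^11 ≡ 23 (mod 43).

23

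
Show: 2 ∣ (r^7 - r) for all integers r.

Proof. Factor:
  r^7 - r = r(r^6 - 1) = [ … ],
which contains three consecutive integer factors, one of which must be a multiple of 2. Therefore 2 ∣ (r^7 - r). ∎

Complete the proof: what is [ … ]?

r^6 - 1 = (r^2 - 1)(r^4 + r^2 + 1), and r^2 - 1 = (r-1)(r+1).
So r(r^6 - 1) = (r - 1)r(r + 1)(r^4 + r^2 + 1).

(r - 1)r(r + 1)(r^4 + r^2 + 1)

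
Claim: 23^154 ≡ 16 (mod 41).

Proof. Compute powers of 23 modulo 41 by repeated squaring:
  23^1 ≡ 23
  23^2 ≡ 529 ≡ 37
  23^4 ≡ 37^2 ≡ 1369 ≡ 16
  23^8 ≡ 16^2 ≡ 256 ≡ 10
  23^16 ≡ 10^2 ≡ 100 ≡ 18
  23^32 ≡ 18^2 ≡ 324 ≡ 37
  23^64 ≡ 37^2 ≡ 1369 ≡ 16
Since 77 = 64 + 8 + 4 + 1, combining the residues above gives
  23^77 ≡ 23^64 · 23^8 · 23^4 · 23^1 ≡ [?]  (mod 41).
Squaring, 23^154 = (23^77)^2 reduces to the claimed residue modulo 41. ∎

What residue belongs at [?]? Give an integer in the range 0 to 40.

23^64 · 23^8 · 23^4 · 23^1 ≡ 16 · 10 · 16 · 23 = 58880.
58880 mod 41 = 4, so 23^77 ≡ 4 (mod 41).

4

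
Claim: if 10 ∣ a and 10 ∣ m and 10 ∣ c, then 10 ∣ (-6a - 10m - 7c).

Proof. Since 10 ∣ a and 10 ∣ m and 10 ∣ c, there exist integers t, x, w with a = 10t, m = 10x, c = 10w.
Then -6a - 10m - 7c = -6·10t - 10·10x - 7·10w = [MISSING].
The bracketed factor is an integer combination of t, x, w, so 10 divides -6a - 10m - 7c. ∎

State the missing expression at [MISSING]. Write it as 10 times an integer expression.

10(-6t - 7w - 10x)

Pull the common 10 out of every term: -6·10t - 10·10x - 7·10w = 10(-6t - 7w - 10x).
-6t - 7w - 10x is an integer, which exhibits the divisibility.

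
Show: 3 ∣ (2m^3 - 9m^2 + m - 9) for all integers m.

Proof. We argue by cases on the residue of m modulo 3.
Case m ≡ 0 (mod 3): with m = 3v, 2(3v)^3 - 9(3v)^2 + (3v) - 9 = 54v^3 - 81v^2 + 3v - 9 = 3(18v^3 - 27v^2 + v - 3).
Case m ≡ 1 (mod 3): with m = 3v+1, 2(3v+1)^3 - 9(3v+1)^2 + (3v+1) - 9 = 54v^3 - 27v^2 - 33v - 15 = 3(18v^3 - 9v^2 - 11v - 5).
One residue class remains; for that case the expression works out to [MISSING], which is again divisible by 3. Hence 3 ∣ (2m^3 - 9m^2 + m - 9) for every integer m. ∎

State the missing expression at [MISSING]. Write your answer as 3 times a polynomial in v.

3(18v^3 + 9v^2 - 11v - 9)

The residues treated are {0, 1}, so the missing case is m ≡ 2 (mod 3); write m = 3v+2.
Then 2(3v+2)^3 - 9(3v+2)^2 + (3v+2) - 9 = 54v^3 + 27v^2 - 33v - 27 = 3(18v^3 + 9v^2 - 11v - 9).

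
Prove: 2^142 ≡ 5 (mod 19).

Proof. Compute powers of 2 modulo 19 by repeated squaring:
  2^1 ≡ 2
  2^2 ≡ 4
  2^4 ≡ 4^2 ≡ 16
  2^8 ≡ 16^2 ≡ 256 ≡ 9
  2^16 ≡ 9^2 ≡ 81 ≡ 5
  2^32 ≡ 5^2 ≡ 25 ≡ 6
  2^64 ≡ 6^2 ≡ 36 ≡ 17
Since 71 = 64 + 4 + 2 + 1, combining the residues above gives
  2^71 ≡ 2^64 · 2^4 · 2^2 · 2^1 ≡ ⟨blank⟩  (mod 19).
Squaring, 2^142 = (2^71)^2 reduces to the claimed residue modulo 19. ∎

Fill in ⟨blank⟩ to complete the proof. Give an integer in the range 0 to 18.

2^64 · 2^4 · 2^2 · 2^1 ≡ 17 · 16 · 4 · 2 = 2176.
2176 mod 19 = 10, so 2^71 ≡ 10 (mod 19).

10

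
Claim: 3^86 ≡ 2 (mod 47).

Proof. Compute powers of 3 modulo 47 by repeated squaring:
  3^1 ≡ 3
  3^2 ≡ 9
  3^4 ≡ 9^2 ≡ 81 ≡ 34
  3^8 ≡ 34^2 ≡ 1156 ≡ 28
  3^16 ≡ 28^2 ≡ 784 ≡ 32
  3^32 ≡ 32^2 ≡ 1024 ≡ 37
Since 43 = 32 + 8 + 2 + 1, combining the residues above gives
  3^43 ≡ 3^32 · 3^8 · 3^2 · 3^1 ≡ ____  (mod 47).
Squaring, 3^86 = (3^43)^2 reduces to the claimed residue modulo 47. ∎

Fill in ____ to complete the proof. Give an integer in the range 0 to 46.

7

3^32 · 3^8 · 3^2 · 3^1 ≡ 37 · 28 · 9 · 3 = 27972.
27972 mod 47 = 7, so 3^43 ≡ 7 (mod 47).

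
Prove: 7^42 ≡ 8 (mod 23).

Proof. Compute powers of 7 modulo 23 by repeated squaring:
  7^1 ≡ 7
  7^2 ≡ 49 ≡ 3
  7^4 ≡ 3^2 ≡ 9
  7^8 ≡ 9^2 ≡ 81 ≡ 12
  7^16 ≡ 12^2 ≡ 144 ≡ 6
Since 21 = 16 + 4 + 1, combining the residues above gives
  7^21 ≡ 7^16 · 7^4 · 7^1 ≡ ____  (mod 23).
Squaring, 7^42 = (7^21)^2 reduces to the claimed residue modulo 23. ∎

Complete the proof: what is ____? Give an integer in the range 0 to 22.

10

Multiply the listed residues: 6 · 9 · 7 = 54 → 378.
Reducing modulo 23: 378 = 16·23 + 10, so 7^21 ≡ 10.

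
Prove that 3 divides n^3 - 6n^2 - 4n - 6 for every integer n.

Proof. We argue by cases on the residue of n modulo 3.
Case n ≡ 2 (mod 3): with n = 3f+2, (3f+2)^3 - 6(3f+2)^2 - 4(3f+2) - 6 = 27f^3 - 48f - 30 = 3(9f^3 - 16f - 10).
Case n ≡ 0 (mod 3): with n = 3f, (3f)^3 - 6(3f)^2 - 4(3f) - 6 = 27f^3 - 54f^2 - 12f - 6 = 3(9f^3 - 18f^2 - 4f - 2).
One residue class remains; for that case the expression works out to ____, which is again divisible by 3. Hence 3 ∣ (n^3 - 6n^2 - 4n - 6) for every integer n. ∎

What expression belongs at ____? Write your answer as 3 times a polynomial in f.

Only n ≡ 1 (mod 3) is unaccounted for. Put n = 3f+1:
(3f+1)^3 - 6(3f+1)^2 - 4(3f+1) - 6 expands to 27f^3 - 27f^2 - 39f - 15,
and factoring out 3 leaves 3(9f^3 - 9f^2 - 13f - 5).

3(9f^3 - 9f^2 - 13f - 5)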